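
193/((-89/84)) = -16212/89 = -182.16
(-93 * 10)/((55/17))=-3162/11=-287.45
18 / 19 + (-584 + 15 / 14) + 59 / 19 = -153981 / 266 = -578.88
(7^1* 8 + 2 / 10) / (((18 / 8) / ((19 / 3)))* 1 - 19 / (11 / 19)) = -234916 / 135695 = -1.73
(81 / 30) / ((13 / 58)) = 783 / 65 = 12.05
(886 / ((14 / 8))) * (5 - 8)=-10632 / 7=-1518.86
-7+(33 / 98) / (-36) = -8243 / 1176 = -7.01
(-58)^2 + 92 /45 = 151472 /45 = 3366.04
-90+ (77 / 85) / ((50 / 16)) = -190634 / 2125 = -89.71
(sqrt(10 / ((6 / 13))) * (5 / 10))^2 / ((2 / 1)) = 65 / 24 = 2.71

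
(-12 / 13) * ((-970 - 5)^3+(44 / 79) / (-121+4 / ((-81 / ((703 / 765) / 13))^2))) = 5306935437711692525835900 / 6202861202641931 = 855562500.00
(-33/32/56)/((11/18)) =-27/896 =-0.03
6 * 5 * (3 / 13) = 90 / 13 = 6.92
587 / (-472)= -587 / 472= -1.24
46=46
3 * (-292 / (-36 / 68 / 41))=203524 / 3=67841.33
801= 801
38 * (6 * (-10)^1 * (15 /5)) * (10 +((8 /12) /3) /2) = -69160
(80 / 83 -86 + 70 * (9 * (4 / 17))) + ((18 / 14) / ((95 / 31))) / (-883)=63.20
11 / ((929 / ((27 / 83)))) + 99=99.00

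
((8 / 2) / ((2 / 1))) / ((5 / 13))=26 / 5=5.20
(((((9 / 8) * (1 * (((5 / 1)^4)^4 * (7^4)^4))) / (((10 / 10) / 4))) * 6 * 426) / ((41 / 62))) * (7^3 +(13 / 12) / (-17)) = 21082208752321496134383087158203125 / 697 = 30247071380662117839860960000000.00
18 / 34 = 0.53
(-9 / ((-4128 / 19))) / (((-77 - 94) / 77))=-77 / 4128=-0.02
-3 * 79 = -237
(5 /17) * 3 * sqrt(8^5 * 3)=1920 * sqrt(6) /17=276.65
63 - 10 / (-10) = 64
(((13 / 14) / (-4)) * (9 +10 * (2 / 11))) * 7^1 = -1547 / 88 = -17.58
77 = 77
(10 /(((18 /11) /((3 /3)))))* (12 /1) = 220 /3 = 73.33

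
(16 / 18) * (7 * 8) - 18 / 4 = 815 / 18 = 45.28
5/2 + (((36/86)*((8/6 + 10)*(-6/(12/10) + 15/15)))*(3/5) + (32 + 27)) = 21549/430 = 50.11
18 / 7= 2.57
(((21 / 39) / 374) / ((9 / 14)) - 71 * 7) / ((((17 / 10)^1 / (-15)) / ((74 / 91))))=3566.05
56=56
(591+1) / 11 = 592 / 11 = 53.82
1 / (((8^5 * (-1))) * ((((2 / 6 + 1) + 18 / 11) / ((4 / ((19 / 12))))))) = -0.00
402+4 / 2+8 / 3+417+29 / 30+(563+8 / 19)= 791191 / 570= 1388.05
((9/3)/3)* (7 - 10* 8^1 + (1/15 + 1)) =-1079/15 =-71.93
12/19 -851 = -16157/19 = -850.37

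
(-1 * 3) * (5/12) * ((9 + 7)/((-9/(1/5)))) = 4/9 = 0.44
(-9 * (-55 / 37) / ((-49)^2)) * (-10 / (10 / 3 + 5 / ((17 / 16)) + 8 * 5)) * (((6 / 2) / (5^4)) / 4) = -15147 / 10882532500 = -0.00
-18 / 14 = -9 / 7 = -1.29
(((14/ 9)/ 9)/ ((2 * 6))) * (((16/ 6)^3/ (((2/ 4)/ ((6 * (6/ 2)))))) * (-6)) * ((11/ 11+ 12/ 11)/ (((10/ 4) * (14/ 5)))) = -47104/ 2673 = -17.62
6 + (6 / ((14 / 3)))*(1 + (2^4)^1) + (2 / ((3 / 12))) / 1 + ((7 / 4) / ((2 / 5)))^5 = 375877893 / 229376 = 1638.70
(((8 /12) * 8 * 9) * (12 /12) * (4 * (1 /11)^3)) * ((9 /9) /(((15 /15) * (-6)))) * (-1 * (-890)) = -28480 /1331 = -21.40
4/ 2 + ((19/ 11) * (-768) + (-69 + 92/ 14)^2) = 1386729/ 539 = 2572.78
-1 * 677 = -677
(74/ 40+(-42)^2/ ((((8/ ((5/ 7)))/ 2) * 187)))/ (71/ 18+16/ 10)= 118971/ 186626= 0.64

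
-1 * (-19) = 19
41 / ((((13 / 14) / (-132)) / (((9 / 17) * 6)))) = -4091472 / 221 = -18513.45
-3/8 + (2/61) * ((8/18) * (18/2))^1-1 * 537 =-537.24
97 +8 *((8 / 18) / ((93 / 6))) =27127 / 279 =97.23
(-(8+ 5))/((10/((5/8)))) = -13/16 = -0.81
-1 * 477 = -477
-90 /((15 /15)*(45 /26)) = -52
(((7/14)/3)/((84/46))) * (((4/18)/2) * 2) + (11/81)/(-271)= 6079/307314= 0.02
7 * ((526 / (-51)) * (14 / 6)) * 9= -25774 / 17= -1516.12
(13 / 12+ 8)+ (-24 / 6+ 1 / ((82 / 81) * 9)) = 2555 / 492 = 5.19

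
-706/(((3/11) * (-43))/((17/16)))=66011/1032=63.96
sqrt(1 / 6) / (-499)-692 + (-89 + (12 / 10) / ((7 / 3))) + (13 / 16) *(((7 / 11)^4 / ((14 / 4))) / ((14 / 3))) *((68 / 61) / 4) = -390348303227 / 500136560-sqrt(6) / 2994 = -780.48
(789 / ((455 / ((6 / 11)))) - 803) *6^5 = -6236773.04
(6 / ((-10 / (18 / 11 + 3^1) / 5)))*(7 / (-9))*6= 714 / 11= 64.91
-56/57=-0.98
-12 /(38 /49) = -294 /19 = -15.47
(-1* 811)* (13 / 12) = -10543 / 12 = -878.58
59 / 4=14.75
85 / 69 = 1.23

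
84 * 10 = 840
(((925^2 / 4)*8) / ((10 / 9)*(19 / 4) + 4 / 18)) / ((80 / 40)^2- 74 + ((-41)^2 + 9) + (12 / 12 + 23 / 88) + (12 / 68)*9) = 465460000 / 2427783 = 191.72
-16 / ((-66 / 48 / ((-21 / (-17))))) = 2688 / 187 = 14.37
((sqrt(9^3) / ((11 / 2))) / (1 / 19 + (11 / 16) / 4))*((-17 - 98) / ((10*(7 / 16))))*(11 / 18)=-223744 / 637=-351.25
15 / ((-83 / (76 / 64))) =-285 / 1328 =-0.21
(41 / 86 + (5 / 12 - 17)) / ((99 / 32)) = -5.21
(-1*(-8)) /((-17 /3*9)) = -8 /51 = -0.16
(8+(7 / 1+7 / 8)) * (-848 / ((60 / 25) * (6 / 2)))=-33655 / 18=-1869.72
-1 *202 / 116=-101 / 58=-1.74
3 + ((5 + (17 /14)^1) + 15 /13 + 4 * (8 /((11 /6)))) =55701 /2002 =27.82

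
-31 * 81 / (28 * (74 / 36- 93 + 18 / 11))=248589 / 247562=1.00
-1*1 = -1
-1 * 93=-93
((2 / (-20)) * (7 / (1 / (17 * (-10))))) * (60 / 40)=357 / 2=178.50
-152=-152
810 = 810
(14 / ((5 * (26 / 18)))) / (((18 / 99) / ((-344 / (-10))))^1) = 119196 / 325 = 366.76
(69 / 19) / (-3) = -23 / 19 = -1.21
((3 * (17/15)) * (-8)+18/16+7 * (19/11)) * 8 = -6153/55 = -111.87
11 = 11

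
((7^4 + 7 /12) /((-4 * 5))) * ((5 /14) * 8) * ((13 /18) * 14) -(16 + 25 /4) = -188525 /54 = -3491.20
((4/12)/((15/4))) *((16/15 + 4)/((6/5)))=152/405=0.38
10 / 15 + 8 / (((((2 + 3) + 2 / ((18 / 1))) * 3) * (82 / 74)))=3218 / 2829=1.14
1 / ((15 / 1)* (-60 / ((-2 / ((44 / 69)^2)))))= 529 / 96800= 0.01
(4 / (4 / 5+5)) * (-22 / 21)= -440 / 609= -0.72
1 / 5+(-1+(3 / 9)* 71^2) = 25193 / 15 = 1679.53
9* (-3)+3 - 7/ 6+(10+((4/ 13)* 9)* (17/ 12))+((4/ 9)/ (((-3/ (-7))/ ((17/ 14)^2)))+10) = 1403/ 4914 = 0.29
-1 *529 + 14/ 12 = -3167/ 6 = -527.83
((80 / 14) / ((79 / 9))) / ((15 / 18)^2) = 2592 / 2765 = 0.94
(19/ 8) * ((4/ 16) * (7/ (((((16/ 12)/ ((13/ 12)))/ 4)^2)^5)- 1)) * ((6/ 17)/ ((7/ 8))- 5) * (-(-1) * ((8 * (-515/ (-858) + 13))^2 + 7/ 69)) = -23931589455044361854786647/ 804859322302464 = -29733878693.96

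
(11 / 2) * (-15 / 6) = -13.75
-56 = -56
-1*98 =-98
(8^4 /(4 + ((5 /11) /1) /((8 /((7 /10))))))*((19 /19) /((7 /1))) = 720896 /4977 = 144.85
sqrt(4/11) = 2* sqrt(11)/11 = 0.60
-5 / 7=-0.71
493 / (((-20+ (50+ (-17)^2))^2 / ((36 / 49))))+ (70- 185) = -19772603 / 171941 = -115.00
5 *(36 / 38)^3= 29160 / 6859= 4.25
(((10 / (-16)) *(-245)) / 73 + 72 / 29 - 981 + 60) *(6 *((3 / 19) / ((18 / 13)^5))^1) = -5762646694519 / 33779597184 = -170.60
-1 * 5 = -5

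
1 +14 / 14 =2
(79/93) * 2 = 158/93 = 1.70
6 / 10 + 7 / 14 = 11 / 10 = 1.10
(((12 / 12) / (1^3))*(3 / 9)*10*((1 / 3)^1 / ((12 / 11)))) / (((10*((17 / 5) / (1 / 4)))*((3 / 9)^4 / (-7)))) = -1155 / 272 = -4.25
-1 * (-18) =18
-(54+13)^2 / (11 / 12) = -53868 / 11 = -4897.09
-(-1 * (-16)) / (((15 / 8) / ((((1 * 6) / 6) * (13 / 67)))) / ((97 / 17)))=-161408 / 17085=-9.45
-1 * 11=-11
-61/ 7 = -8.71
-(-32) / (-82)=-16 / 41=-0.39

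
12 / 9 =4 / 3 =1.33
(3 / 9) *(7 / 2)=7 / 6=1.17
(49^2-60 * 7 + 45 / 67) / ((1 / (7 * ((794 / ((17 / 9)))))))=6641520984 / 1139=5831010.52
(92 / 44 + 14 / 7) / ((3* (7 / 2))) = 30 / 77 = 0.39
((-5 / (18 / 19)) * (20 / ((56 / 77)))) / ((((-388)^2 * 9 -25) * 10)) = -55 / 5134248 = -0.00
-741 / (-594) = 247 / 198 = 1.25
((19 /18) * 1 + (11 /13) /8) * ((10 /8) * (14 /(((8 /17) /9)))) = 646765 /1664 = 388.68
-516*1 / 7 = -516 / 7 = -73.71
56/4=14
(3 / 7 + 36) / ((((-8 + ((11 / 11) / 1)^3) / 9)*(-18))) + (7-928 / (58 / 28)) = -42963 / 98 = -438.40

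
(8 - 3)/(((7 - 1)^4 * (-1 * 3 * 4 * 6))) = -5/93312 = -0.00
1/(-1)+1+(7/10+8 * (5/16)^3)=2417/2560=0.94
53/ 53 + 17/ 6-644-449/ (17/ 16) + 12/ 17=-108329/ 102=-1062.05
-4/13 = -0.31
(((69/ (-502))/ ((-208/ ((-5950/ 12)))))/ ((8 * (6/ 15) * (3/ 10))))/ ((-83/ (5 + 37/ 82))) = 254883125/ 11370484736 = 0.02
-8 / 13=-0.62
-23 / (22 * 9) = -23 / 198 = -0.12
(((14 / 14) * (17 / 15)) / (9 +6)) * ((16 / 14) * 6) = 272 / 525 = 0.52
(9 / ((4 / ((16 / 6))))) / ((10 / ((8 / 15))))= 8 / 25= 0.32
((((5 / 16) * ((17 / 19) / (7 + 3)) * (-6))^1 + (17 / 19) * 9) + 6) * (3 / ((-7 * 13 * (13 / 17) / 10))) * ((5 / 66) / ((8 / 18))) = -2306475 / 2260544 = -1.02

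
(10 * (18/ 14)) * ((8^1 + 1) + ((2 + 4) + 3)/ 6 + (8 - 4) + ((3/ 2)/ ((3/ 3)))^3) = 6435/ 28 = 229.82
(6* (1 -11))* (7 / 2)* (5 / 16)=-525 / 8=-65.62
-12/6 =-2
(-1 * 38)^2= 1444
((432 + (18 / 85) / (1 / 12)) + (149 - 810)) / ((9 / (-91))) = 1751659 / 765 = 2289.75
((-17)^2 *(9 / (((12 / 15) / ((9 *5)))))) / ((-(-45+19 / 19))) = 585225 / 176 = 3325.14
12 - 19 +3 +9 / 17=-59 / 17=-3.47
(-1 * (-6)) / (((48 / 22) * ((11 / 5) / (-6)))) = -15 / 2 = -7.50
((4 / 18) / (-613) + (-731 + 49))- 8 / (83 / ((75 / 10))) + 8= -674.72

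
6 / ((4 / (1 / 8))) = 3 / 16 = 0.19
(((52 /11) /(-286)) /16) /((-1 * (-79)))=-1 /76472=-0.00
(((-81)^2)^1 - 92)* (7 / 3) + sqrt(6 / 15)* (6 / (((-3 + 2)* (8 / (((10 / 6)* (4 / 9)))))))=45283 / 3 - sqrt(10) / 9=15093.98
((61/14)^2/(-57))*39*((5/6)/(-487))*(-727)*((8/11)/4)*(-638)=5099239795/2720382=1874.46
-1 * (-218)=218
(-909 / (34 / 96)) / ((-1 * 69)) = 37.20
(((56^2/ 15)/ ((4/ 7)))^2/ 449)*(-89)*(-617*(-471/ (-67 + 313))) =-129829394855552/ 4142025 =-31344425.70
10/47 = 0.21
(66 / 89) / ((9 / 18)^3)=528 / 89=5.93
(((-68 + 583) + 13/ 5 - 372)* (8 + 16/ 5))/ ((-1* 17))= -40768/ 425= -95.92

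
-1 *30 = -30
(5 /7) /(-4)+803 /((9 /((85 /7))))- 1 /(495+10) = 137852123 /127260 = 1083.23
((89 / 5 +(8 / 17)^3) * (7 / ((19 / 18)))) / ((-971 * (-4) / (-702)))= -9725673321 / 453199685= -21.46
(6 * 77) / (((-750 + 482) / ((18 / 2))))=-2079 / 134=-15.51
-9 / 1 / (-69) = 3 / 23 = 0.13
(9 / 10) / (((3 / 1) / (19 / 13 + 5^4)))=12216 / 65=187.94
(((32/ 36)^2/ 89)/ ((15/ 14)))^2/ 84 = 28672/ 35079534675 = 0.00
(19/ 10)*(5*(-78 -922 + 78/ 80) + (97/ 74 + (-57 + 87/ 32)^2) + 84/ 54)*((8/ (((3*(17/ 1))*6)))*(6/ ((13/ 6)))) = -13254456601/ 47099520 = -281.41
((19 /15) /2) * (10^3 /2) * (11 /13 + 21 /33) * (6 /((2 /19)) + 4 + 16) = 1409800 /39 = 36148.72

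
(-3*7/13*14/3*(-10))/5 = 196/13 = 15.08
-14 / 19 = -0.74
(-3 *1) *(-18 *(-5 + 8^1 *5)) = 1890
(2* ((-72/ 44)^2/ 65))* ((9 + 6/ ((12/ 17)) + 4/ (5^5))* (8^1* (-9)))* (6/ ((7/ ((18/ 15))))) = -91860718464/ 860234375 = -106.79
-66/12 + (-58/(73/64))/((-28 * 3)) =-15007/3066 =-4.89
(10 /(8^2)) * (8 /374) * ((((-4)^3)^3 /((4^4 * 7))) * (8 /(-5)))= 1024 /1309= 0.78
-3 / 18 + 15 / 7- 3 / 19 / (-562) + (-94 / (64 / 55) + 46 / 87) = -78.28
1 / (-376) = -1 / 376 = -0.00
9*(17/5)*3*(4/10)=918/25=36.72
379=379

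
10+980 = 990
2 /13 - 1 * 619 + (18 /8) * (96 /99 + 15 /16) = -5624407 /9152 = -614.55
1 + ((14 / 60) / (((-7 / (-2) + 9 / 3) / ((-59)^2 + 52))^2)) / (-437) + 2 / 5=-173198333 / 1107795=-156.35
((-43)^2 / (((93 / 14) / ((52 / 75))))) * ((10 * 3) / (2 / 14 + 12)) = 476.79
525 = 525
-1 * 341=-341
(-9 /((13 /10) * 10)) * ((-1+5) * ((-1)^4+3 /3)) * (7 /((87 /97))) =-16296 /377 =-43.23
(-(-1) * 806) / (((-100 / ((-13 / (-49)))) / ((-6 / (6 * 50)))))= 5239 / 122500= 0.04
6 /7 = 0.86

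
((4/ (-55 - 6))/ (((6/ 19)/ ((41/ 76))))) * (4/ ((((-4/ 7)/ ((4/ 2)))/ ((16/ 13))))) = 4592/ 2379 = 1.93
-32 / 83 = -0.39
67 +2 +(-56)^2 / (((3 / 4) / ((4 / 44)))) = 14821 / 33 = 449.12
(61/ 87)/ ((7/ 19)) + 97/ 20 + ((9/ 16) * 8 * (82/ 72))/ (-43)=6948913/ 1047480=6.63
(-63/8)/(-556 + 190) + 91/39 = 6895/2928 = 2.35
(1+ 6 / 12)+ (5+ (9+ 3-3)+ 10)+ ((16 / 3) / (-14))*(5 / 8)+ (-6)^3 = -8011 / 42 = -190.74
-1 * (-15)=15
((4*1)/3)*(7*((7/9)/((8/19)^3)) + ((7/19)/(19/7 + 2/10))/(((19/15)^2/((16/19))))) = 745272534587/7656619392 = 97.34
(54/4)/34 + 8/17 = 59/68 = 0.87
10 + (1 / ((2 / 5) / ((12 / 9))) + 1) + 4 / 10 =221 / 15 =14.73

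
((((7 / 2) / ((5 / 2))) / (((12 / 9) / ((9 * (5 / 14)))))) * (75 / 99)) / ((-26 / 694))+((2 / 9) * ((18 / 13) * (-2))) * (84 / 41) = -3260211 / 46904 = -69.51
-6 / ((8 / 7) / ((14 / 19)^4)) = -201684 / 130321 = -1.55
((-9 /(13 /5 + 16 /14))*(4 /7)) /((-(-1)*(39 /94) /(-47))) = 265080 /1703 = 155.65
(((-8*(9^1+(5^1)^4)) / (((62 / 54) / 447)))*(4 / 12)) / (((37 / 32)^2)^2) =-21395832569856 / 58098991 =-368265.13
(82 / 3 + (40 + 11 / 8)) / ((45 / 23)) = 37927 / 1080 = 35.12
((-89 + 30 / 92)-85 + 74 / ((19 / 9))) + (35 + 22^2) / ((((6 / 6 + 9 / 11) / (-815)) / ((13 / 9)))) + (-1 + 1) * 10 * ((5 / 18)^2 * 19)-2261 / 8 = -3528785449 / 10488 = -336459.33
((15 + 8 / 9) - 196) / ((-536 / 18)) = 1621 / 268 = 6.05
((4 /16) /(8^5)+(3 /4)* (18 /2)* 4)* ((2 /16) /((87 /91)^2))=29306003545 /7936671744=3.69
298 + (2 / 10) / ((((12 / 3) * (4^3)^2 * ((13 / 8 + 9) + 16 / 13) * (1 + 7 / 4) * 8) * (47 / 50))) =389044998209 / 1305520128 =298.00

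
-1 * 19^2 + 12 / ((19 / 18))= -6643 / 19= -349.63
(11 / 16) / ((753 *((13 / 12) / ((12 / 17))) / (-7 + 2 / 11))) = -225 / 55471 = -0.00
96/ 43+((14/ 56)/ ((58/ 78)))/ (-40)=443763/ 199520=2.22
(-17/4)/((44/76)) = -323/44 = -7.34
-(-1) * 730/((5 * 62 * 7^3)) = 0.01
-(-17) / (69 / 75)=425 / 23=18.48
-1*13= -13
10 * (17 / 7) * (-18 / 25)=-17.49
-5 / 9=-0.56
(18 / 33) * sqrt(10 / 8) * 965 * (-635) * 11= -1838325 * sqrt(5)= -4110619.66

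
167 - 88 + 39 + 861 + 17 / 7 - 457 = 3671 / 7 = 524.43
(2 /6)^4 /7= 1 /567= 0.00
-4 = -4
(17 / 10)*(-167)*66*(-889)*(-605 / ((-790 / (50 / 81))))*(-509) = -8549348006045 / 2133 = -4008133148.64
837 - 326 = 511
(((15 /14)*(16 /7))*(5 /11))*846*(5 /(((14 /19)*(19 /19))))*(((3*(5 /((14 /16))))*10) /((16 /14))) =3616650000 /3773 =958560.83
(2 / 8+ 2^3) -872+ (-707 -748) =-9275 / 4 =-2318.75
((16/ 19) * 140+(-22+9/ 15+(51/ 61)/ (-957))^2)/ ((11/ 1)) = 103579971848876/ 1978460258225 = 52.35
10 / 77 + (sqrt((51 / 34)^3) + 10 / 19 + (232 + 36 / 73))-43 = 3*sqrt(6) / 4 + 20307759 / 106799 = 191.99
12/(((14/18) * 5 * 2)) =54/35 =1.54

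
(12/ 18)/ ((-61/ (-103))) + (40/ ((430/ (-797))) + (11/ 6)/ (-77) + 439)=365.96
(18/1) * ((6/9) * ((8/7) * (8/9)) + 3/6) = 445/21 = 21.19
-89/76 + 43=3179/76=41.83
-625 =-625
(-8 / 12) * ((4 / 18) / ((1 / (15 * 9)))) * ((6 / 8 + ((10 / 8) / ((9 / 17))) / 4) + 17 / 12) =-1985 / 36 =-55.14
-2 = -2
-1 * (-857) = 857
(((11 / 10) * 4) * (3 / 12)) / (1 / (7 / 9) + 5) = 7 / 40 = 0.18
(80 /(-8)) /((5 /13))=-26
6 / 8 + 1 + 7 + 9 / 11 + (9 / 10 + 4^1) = 3183 / 220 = 14.47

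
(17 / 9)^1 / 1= 1.89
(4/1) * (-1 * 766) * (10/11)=-30640/11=-2785.45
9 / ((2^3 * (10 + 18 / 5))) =45 / 544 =0.08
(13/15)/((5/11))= 143/75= 1.91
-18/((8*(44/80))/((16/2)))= -360/11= -32.73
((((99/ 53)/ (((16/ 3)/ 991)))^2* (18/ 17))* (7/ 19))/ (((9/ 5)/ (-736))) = -69735848257845/ 3629228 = -19215063.99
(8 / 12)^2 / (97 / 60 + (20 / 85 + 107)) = 1360 / 333087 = 0.00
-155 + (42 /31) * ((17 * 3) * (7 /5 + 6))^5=1004867479093829069 /96875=10372825590645.98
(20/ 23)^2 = 400/ 529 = 0.76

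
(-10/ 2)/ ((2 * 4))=-5/ 8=-0.62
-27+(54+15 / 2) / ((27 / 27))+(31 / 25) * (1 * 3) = 1911 / 50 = 38.22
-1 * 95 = -95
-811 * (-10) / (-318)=-4055 / 159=-25.50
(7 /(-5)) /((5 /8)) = -56 /25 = -2.24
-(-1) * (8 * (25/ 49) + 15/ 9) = 5.75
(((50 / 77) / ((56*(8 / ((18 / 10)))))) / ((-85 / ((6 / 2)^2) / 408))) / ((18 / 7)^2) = -0.02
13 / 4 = 3.25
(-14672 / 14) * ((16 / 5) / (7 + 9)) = -1048 / 5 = -209.60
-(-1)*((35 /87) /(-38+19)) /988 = -35 /1633164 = -0.00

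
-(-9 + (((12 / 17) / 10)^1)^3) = 5526909 / 614125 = 9.00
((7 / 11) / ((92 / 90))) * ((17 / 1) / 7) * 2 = 765 / 253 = 3.02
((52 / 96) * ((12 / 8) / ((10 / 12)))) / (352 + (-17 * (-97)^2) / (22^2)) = 4719 / 104150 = 0.05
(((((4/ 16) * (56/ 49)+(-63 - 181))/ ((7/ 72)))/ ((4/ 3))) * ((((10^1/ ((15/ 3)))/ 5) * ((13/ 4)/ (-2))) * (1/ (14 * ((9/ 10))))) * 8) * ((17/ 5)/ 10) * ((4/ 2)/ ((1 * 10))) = 2262156/ 42875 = 52.76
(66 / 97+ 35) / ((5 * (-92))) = -3461 / 44620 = -0.08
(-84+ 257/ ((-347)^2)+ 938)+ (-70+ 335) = 134737928/ 120409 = 1119.00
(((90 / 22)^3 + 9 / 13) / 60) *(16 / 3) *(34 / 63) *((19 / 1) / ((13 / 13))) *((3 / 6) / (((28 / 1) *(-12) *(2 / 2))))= -10736197 / 114459345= -0.09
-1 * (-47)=47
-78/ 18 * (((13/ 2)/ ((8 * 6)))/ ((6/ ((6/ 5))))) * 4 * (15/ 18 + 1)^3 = -2.89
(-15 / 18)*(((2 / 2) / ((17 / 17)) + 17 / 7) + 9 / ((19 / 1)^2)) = -14545 / 5054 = -2.88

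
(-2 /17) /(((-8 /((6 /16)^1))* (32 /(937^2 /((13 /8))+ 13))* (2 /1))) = 21071763 /452608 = 46.56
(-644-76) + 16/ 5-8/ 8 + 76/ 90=-716.96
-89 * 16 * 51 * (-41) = 2977584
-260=-260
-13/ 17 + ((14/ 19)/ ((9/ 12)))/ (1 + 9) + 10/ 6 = 4846/ 4845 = 1.00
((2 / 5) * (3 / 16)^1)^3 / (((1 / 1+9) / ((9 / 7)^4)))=177147 / 1536640000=0.00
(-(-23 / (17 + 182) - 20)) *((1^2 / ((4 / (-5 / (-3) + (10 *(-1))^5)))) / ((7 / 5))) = -6004399925 / 16716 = -359200.76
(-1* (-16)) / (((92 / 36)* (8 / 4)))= 3.13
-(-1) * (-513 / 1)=-513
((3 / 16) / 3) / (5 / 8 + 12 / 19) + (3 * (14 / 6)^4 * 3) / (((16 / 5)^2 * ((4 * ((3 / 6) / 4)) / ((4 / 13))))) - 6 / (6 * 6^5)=155253389 / 9653904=16.08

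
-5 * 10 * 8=-400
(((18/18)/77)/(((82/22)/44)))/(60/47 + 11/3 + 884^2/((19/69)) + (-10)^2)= 117876/2182080104729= 0.00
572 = 572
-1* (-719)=719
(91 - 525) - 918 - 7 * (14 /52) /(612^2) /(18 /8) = -29623434097 /21910824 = -1352.00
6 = 6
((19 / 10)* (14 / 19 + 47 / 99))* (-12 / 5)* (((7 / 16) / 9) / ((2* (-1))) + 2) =-1296751 / 118800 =-10.92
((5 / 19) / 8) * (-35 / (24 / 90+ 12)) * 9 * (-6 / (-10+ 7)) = -23625 / 13984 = -1.69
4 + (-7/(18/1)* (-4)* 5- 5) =61/9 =6.78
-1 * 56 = -56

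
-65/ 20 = -3.25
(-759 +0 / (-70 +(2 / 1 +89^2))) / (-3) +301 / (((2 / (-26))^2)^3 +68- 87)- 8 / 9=2407564629 / 10189930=236.27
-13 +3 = -10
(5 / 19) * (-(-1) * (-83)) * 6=-2490 / 19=-131.05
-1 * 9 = -9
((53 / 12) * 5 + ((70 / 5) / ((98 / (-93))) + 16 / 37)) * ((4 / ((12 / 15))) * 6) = 143435 / 518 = 276.90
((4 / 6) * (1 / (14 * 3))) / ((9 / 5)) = 5 / 567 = 0.01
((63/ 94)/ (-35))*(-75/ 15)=9/ 94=0.10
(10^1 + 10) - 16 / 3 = 44 / 3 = 14.67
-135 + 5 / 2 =-132.50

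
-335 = -335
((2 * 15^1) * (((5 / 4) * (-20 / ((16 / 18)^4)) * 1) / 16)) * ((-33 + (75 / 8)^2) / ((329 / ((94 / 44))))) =-8643297375 / 322961408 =-26.76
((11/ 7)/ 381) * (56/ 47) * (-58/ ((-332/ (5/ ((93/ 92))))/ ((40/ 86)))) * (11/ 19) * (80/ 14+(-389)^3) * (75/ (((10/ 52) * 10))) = -691705678547540800/ 263501272209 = -2625056.31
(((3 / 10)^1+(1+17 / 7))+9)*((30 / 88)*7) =243 / 8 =30.38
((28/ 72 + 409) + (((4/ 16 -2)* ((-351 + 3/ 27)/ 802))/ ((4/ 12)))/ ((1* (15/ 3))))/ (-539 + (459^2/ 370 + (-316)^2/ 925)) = 5472827065/ 1847569806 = 2.96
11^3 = 1331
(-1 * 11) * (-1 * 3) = 33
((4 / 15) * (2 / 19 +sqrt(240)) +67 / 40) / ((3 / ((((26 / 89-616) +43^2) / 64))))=37.48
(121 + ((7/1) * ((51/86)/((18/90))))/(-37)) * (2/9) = 383237/14319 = 26.76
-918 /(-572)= 459 /286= 1.60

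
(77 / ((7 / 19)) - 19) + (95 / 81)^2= 1255615 / 6561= 191.38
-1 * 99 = -99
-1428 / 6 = -238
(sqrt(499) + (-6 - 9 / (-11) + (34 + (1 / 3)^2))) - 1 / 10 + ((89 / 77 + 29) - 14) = sqrt(499) + 311747 / 6930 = 67.32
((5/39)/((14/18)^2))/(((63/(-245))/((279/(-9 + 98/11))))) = 230175/91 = 2529.40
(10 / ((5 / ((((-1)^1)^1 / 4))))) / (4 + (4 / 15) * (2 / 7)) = -0.12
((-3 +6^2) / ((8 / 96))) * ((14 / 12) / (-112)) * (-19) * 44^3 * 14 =93468144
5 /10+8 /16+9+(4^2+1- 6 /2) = 24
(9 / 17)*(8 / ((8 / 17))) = 9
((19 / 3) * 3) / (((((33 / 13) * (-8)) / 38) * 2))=-4693 / 264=-17.78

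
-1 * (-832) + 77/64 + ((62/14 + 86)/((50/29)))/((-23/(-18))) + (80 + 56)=260240357/257600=1010.25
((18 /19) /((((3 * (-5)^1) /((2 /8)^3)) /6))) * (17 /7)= -153 /10640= -0.01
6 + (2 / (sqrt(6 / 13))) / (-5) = 6 -sqrt(78) / 15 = 5.41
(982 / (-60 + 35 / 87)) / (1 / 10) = -170868 / 1037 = -164.77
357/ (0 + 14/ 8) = 204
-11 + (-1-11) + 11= -12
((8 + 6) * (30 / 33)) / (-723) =-140 / 7953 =-0.02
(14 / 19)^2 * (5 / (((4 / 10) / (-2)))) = -4900 / 361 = -13.57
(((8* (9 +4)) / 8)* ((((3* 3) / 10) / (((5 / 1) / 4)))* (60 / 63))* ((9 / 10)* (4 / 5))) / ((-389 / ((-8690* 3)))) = 29281824 / 68075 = 430.14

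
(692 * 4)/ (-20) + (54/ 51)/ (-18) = -11769/ 85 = -138.46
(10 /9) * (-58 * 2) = -1160 /9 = -128.89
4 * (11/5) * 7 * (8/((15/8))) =19712/75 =262.83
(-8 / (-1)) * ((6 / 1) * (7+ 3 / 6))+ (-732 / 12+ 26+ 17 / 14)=4567 / 14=326.21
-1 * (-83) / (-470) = -83 / 470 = -0.18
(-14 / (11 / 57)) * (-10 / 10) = 798 / 11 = 72.55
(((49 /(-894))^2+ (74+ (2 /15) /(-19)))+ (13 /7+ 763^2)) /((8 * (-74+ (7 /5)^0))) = -309458446544777 /310391292960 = -996.99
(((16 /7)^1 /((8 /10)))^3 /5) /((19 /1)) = 1600 /6517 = 0.25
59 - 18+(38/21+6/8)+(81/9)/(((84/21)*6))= 7381/168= 43.93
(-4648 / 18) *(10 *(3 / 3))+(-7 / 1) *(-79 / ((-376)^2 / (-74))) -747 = -2118208693 / 636192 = -3329.51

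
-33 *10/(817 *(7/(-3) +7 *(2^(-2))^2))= 15840/74347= 0.21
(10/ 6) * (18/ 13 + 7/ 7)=155/ 39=3.97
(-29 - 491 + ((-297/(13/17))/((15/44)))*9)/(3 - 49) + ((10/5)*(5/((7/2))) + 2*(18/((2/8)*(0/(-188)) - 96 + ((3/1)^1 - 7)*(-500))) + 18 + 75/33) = 2014506089/7827820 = 257.35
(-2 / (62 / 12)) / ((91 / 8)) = -96 / 2821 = -0.03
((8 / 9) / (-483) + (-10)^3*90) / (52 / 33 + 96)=-1075882522 / 1166445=-922.36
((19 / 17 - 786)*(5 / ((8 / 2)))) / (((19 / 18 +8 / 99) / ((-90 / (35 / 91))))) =17172441 / 85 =202028.72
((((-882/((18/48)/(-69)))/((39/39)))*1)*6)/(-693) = -15456/11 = -1405.09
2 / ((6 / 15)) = 5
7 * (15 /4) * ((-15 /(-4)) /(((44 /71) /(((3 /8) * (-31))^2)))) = 967174425 /45056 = 21466.05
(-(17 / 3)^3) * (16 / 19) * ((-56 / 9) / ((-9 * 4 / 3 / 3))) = -1100512 / 4617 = -238.36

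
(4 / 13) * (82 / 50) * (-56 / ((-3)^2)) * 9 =-9184 / 325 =-28.26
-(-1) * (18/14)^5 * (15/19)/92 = 885735/29378636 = 0.03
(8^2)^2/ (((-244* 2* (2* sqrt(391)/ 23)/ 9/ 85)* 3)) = -3840* sqrt(391)/ 61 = -1244.77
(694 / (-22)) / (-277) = 347 / 3047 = 0.11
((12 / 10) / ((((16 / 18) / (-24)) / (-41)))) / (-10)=-3321 / 25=-132.84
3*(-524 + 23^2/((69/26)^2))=-4040/3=-1346.67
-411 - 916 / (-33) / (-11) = -150109 / 363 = -413.52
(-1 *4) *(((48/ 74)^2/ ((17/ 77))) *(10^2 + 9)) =-19337472/ 23273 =-830.90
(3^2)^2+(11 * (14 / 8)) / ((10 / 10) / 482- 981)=76581685 / 945682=80.98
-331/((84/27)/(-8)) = 5958/7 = 851.14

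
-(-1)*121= 121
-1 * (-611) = 611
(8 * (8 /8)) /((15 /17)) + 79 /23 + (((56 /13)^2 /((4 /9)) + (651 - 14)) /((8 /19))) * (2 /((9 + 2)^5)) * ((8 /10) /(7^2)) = 117392659798 /9390078555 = 12.50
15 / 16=0.94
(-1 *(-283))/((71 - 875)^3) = -283/519718464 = -0.00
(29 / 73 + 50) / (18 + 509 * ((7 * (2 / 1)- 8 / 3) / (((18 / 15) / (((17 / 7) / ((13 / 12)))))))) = 1004367 / 215126182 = 0.00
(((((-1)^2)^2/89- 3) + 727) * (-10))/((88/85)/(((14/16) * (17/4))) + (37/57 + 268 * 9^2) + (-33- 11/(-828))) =-102538069716600/306985447074203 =-0.33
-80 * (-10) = 800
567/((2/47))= 13324.50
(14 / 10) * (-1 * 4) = -28 / 5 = -5.60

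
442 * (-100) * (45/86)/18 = -55250/43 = -1284.88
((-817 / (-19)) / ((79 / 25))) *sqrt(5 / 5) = 13.61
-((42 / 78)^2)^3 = -117649 / 4826809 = -0.02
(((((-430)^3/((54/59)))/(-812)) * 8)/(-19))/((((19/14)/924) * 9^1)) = -2889602408000/847989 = -3407594.21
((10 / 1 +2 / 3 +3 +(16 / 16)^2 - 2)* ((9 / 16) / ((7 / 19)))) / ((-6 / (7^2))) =-2527 / 16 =-157.94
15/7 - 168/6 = -181/7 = -25.86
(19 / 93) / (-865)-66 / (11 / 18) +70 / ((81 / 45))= -16678987 / 241335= -69.11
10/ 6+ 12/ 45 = 29/ 15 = 1.93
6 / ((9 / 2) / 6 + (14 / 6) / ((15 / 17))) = 1080 / 611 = 1.77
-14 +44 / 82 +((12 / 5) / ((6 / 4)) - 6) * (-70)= 12076 / 41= 294.54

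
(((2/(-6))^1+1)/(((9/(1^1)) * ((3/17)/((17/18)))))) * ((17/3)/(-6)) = -4913/13122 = -0.37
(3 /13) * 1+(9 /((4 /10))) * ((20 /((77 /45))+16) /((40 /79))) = 4927443 /4004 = 1230.63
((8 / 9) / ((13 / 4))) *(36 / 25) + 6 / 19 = 4382 / 6175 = 0.71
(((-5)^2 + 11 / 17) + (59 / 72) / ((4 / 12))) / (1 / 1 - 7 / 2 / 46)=263741 / 8670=30.42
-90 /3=-30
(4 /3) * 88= 352 /3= 117.33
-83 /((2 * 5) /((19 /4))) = -1577 /40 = -39.42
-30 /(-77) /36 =5 /462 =0.01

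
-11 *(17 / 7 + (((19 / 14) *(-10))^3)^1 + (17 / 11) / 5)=47103979 / 1715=27465.88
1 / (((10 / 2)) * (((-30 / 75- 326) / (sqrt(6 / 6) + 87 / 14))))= -101 / 22848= -0.00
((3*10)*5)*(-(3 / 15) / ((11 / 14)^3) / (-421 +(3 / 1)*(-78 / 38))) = 391020 / 2700599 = 0.14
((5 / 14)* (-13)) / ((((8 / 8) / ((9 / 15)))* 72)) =-13 / 336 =-0.04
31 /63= 0.49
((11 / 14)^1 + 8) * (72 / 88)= 1107 / 154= 7.19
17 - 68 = -51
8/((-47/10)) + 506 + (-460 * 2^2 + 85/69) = -4327687/3243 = -1334.47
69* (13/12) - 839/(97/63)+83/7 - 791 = -3393127/2716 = -1249.31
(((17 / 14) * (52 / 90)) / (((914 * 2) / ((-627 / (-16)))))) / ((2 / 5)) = 46189 / 1228416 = 0.04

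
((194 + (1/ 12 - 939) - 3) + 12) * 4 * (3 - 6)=8831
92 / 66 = 1.39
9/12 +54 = 219/4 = 54.75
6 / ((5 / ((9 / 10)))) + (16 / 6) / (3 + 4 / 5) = 2539 / 1425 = 1.78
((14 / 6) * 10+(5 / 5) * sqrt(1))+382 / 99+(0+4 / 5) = 14351 / 495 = 28.99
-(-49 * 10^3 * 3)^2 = -21609000000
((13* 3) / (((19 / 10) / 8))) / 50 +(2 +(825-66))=72607 / 95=764.28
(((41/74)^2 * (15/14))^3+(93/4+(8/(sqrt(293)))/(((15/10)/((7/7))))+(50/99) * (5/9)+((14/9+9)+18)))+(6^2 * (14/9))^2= 16 * sqrt(293)/879+1279932372019814538629/401469104657263104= 3188.43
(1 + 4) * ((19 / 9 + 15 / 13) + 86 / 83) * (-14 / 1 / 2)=-1461880 / 9711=-150.54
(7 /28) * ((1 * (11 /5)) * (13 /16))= 143 /320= 0.45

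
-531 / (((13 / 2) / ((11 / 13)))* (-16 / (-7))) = -40887 / 1352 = -30.24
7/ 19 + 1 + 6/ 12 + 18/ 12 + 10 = 254/ 19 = 13.37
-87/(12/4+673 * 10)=-87/6733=-0.01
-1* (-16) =16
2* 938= 1876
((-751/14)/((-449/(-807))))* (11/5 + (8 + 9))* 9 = -261816624/15715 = -16660.30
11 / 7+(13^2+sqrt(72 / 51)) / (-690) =6407 / 4830 - sqrt(102) / 5865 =1.32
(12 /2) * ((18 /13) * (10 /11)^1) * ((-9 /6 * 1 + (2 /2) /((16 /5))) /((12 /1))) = -855 /1144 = -0.75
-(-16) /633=16 /633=0.03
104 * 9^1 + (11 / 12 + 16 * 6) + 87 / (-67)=829421 / 804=1031.62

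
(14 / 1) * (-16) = -224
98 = 98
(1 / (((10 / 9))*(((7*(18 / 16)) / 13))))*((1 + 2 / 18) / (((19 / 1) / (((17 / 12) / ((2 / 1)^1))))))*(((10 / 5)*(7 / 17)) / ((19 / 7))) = 182 / 9747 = 0.02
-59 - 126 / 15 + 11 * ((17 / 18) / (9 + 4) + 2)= -44.60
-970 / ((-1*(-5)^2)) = 194 / 5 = 38.80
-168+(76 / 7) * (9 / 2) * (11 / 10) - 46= -5609 / 35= -160.26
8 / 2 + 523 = 527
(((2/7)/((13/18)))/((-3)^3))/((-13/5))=20/3549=0.01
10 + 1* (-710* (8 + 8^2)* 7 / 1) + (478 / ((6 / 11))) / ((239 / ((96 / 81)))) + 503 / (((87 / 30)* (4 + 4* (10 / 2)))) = -3362061943 / 9396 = -357818.43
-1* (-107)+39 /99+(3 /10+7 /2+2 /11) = 18377 /165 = 111.38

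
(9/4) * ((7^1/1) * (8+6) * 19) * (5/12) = 13965/8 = 1745.62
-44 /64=-11 /16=-0.69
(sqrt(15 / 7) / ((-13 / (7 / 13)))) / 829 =-sqrt(105) / 140101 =-0.00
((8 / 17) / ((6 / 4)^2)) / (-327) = -32 / 50031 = -0.00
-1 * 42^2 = -1764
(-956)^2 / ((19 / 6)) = 5483616 / 19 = 288611.37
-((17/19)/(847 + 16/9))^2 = -23409/21065909881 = -0.00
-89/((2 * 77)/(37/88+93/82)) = -499201/555632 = -0.90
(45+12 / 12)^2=2116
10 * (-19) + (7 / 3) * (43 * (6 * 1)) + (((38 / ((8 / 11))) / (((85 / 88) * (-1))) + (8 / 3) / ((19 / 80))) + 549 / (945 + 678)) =968440249 / 2621145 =369.47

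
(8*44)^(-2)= 1 / 123904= 0.00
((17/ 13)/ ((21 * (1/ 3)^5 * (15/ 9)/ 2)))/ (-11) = -8262/ 5005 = -1.65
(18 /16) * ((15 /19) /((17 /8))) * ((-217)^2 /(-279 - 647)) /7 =-908145 /299098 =-3.04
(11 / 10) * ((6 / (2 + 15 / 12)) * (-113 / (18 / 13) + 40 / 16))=-31328 / 195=-160.66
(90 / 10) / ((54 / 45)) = 15 / 2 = 7.50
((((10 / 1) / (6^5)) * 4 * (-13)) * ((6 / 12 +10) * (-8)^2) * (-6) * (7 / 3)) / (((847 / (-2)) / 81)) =-14560 / 121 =-120.33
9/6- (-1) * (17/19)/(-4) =1.28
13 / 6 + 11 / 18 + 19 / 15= 182 / 45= 4.04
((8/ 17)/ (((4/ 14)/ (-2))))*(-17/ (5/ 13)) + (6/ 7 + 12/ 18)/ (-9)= 137432/ 945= 145.43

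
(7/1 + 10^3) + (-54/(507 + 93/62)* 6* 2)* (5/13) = 1006.51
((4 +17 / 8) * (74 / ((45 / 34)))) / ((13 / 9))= 30821 / 130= 237.08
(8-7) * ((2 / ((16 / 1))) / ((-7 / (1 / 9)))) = -1 / 504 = -0.00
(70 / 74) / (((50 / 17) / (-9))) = -1071 / 370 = -2.89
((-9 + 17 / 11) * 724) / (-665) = 59368 / 7315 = 8.12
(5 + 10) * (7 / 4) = 105 / 4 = 26.25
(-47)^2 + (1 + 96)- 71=2235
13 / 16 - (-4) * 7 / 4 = 125 / 16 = 7.81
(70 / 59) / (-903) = -10 / 7611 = -0.00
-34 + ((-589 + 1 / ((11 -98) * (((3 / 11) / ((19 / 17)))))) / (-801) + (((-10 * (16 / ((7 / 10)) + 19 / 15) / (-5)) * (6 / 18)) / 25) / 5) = -515227967062 / 15548911875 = -33.14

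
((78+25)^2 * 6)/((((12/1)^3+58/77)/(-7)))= -17154753/66557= -257.75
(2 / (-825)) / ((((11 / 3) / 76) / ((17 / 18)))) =-1292 / 27225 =-0.05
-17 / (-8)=17 / 8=2.12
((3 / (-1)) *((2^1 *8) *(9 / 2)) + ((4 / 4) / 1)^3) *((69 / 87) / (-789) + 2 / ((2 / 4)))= -19672715 / 22881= -859.78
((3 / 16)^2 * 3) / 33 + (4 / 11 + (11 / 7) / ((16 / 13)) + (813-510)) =6005135 / 19712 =304.64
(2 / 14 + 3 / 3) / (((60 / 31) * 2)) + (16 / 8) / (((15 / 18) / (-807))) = -203333 / 105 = -1936.50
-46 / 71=-0.65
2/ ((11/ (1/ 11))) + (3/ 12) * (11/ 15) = 1451/ 7260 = 0.20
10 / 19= 0.53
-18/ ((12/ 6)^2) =-9/ 2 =-4.50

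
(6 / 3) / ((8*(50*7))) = 0.00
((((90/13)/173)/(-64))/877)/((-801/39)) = 0.00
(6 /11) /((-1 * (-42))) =1 /77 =0.01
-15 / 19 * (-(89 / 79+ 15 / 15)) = 2520 / 1501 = 1.68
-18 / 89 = -0.20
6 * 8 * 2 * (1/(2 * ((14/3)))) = 72/7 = 10.29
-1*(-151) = 151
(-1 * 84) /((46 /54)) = -2268 /23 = -98.61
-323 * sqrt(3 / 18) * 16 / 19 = -136 * sqrt(6) / 3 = -111.04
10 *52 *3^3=14040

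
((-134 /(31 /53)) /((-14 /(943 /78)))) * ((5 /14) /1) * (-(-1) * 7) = 16742965 /33852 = 494.59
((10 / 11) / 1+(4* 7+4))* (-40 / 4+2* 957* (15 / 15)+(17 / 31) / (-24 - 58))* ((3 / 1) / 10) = 2628093393 / 139810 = 18797.61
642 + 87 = 729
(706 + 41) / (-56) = -747 / 56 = -13.34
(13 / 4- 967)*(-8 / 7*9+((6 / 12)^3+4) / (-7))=335385 / 32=10480.78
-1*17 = -17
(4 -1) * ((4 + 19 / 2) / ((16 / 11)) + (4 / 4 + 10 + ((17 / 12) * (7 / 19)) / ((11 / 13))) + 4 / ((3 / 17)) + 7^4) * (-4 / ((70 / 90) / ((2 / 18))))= -4190.68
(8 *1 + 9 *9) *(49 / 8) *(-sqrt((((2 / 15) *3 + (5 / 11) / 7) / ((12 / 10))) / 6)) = -623 *sqrt(13783) / 528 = -138.52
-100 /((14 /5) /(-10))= 2500 /7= 357.14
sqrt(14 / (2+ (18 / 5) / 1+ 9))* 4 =4* sqrt(5110) / 73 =3.92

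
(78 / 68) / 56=39 / 1904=0.02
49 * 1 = 49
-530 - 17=-547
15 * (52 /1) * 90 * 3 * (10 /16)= 131625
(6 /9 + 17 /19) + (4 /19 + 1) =2.77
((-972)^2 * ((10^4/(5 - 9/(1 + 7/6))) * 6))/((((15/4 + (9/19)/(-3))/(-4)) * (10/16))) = -9190858752000/77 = -119361801974.03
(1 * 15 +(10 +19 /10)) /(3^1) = 269 /30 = 8.97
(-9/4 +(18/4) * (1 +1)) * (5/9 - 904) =-24393/4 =-6098.25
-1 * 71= -71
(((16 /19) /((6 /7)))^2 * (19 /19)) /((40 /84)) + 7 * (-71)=-2680279 /5415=-494.97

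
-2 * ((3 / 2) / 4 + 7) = -59 / 4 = -14.75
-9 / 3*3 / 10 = -9 / 10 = -0.90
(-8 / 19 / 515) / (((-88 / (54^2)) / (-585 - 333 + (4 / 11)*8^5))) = 352760184 / 1183985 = 297.94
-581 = -581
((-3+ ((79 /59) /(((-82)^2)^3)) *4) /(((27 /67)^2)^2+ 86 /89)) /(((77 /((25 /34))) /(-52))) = 1568191022948606565598505 /1044976849411013565269608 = 1.50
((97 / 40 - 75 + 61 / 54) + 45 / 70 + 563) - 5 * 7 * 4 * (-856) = 120332.20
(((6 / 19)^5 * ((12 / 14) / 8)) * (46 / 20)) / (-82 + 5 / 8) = -178848 / 18805971905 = -0.00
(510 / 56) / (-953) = -255 / 26684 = -0.01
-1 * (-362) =362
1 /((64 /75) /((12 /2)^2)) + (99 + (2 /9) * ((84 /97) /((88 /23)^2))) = 79549055 /563376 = 141.20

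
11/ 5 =2.20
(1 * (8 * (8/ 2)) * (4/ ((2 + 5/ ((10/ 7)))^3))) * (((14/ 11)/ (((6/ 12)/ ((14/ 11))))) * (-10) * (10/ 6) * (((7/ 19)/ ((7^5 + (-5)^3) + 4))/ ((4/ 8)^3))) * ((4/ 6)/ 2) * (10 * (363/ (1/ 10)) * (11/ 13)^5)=-6799851520000/ 176568757443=-38.51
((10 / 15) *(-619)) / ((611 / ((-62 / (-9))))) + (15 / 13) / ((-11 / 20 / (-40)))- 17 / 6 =27739055 / 362934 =76.43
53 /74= 0.72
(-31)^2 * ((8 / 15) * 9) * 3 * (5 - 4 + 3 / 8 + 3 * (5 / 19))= 2845521 / 95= 29952.85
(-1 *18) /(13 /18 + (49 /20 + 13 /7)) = -22680 /6337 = -3.58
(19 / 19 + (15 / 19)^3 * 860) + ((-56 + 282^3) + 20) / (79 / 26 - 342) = -567661472803 / 8635481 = -65735.94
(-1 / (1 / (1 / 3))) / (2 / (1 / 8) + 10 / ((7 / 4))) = -7 / 456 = -0.02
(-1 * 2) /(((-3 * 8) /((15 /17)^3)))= 1125 /19652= 0.06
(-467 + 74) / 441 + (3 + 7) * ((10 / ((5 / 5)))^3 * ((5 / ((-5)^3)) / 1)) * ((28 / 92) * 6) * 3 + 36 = -7290097 / 3381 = -2156.20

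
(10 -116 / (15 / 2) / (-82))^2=39262756 / 378225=103.81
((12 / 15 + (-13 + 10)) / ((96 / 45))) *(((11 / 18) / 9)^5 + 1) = -1227349880713 / 1190155742208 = -1.03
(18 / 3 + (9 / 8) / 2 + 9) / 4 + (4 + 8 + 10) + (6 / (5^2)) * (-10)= 7517 / 320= 23.49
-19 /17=-1.12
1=1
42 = 42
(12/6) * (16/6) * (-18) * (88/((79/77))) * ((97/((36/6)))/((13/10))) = -105163520/1027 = -102398.75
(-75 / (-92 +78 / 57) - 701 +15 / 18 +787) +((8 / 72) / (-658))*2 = 87.66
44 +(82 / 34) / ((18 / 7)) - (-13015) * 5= 19926701 / 306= 65119.94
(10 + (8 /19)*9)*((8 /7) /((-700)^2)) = 131 /4073125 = 0.00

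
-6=-6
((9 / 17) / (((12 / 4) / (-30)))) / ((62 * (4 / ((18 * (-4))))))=810 / 527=1.54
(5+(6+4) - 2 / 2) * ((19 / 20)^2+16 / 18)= 45143 / 1800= 25.08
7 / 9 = 0.78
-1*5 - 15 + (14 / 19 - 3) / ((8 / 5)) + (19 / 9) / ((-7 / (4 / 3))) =-626747 / 28728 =-21.82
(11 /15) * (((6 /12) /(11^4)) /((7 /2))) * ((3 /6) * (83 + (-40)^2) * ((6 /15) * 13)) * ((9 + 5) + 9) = 15249 /21175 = 0.72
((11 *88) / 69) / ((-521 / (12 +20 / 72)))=-0.33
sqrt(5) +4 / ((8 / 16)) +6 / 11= sqrt(5) +94 / 11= 10.78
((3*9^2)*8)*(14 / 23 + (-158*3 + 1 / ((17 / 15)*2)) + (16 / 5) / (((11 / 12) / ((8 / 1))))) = -18604500876 / 21505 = -865124.43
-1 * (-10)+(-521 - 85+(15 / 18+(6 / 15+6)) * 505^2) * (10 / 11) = 5029325 / 3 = 1676441.67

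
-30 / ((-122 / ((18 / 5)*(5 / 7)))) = 270 / 427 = 0.63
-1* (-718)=718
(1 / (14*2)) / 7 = 1 / 196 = 0.01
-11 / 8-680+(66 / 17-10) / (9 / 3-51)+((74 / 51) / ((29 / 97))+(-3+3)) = -2667699 / 3944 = -676.39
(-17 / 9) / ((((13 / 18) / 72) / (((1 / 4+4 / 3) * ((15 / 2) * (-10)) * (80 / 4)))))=5814000 / 13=447230.77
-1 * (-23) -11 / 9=196 / 9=21.78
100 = 100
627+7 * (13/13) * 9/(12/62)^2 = 9235/4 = 2308.75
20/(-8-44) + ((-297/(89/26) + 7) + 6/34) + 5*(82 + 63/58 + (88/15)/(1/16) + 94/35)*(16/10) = 81281762539/59892105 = 1357.14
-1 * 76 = -76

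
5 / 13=0.38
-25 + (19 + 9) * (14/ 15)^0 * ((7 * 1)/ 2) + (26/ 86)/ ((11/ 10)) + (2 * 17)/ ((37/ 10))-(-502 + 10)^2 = -241981.54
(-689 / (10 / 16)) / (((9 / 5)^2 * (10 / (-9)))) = 2756 / 9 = 306.22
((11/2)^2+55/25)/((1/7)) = 4543/20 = 227.15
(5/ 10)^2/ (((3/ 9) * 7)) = 3/ 28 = 0.11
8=8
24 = 24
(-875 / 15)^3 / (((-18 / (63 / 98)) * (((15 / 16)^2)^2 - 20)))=-2508800000 / 6804513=-368.70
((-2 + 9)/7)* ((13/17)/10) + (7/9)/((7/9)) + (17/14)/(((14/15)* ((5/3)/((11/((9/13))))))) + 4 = 291209/16660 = 17.48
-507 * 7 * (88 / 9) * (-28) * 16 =46638592 / 3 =15546197.33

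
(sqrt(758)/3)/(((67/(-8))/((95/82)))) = -380*sqrt(758)/8241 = -1.27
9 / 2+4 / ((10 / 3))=57 / 10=5.70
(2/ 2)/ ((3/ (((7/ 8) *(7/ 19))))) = 49/ 456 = 0.11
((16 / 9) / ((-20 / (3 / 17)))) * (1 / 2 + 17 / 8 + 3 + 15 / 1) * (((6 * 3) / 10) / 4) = -99 / 680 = -0.15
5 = 5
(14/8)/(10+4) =1/8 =0.12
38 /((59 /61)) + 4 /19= 44278 /1121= 39.50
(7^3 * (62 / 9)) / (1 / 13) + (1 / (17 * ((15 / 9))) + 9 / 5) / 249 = 1950411658 / 63495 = 30717.56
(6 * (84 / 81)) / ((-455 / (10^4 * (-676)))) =832000 / 9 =92444.44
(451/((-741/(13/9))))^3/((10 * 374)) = -8339441/45901936980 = -0.00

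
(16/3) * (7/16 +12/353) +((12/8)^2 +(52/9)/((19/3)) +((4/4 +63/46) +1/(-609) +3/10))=5226370663/626299660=8.34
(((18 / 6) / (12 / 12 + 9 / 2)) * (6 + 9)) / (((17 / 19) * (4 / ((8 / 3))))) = 1140 / 187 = 6.10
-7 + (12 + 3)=8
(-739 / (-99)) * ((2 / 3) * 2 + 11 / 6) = 14041 / 594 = 23.64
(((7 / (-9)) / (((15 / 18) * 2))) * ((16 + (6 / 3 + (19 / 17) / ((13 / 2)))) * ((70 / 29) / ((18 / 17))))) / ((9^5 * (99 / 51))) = -3345328 / 19834972443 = -0.00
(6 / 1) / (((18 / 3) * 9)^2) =1 / 486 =0.00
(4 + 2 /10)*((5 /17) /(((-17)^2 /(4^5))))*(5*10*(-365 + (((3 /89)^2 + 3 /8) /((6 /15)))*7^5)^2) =16080690698443947345000 /308252630033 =52167245731.93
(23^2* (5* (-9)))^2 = 566678025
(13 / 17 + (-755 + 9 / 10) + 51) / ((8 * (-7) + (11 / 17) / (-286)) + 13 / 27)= 41908347 / 3312925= 12.65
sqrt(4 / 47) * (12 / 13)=24 * sqrt(47) / 611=0.27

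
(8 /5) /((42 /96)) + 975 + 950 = 1928.66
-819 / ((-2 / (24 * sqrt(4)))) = 19656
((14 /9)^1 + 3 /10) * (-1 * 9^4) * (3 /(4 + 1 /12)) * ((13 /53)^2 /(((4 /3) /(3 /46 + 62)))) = -317198099439 /12662972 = -25049.26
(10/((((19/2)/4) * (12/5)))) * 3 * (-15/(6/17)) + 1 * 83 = -2673/19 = -140.68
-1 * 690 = -690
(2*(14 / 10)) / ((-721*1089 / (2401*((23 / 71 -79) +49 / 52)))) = 689070193 / 1035301410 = 0.67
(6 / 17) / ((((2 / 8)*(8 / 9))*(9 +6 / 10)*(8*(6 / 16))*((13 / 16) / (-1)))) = -15 / 221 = -0.07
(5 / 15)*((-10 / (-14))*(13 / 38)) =65 / 798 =0.08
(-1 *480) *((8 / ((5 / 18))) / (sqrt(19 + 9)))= -2612.49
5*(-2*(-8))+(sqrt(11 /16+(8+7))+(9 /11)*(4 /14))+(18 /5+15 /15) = sqrt(251) /4+32661 /385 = 88.79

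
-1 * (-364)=364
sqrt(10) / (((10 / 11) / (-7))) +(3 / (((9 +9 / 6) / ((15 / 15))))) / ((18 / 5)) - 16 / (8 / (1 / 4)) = -77*sqrt(10) / 10 - 53 / 126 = -24.77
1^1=1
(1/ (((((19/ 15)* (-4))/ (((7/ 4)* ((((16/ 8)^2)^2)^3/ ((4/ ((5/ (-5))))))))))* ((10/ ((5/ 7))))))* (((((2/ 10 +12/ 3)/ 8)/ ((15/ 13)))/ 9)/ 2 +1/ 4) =1982/ 285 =6.95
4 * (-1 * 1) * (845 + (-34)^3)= 153836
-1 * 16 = -16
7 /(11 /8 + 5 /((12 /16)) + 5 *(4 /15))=56 /75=0.75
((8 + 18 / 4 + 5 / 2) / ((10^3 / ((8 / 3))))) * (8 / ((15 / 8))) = 64 / 375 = 0.17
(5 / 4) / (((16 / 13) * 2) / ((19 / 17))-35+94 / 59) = -0.04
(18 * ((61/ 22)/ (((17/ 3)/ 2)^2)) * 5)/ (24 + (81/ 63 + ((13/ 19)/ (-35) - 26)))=-269325/ 6358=-42.36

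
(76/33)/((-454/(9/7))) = -0.01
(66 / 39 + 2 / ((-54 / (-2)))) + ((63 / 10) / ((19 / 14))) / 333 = 2196499 / 1233765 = 1.78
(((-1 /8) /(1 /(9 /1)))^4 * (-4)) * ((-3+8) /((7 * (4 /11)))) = -360855 /28672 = -12.59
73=73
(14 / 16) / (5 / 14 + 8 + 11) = 49 / 1084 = 0.05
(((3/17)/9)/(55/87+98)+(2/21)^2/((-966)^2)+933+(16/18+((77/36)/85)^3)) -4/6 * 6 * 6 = 284143992009962081305817/312284201312548584000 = 909.89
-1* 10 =-10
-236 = -236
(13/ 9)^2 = 169/ 81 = 2.09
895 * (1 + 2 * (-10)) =-17005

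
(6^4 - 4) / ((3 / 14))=18088 / 3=6029.33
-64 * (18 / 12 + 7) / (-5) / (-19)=-544 / 95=-5.73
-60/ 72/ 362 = -5/ 2172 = -0.00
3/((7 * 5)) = 3/35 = 0.09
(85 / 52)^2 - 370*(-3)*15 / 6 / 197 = 8926925 / 532688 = 16.76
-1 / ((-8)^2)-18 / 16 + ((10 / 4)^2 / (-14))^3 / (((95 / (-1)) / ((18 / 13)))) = -24710407 / 21688576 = -1.14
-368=-368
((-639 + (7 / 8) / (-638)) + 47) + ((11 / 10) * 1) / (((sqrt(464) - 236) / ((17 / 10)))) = -592.01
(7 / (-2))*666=-2331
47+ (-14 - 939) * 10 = -9483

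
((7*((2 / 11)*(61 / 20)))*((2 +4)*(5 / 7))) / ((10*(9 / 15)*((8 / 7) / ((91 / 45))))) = 38857 / 7920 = 4.91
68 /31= 2.19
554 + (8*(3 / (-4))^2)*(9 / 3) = 1135 / 2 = 567.50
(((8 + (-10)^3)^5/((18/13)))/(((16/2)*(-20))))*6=390257928306688/15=26017195220445.87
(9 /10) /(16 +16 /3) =27 /640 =0.04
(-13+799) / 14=56.14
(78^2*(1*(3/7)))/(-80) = -4563/140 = -32.59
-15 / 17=-0.88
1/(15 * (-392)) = -1/5880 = -0.00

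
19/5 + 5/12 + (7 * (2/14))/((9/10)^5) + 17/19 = 152692841/22438620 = 6.80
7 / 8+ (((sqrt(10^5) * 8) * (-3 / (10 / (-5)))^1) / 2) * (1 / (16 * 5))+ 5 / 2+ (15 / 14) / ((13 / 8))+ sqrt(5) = sqrt(5)+ 2937 / 728+ 15 * sqrt(10) / 2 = 29.99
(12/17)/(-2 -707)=-12/12053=-0.00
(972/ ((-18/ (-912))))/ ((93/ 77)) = 1264032/ 31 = 40775.23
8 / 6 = 4 / 3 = 1.33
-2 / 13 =-0.15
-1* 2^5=-32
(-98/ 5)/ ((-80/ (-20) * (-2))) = 49/ 20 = 2.45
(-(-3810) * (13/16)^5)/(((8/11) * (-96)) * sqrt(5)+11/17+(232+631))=749516183845 * sqrt(5)/5741363273728+1186748654150345/734894499037184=1.91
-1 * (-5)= 5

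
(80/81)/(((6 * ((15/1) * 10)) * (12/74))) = 74/10935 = 0.01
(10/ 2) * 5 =25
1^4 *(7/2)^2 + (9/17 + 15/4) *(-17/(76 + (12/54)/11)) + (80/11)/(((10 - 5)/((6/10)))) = 20143067/1655720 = 12.17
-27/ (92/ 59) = -17.32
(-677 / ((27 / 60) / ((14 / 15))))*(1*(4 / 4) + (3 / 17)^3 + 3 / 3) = -373546936 / 132651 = -2816.01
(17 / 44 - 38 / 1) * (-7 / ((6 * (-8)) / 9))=-34755 / 704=-49.37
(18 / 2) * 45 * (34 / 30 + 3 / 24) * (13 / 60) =110.42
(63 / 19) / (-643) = -63 / 12217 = -0.01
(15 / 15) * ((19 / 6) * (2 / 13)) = 19 / 39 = 0.49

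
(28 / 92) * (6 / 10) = 21 / 115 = 0.18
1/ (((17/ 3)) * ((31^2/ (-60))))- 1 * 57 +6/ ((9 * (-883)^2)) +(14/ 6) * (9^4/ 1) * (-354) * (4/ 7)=-118340936689187957/ 38213337579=-3096849.01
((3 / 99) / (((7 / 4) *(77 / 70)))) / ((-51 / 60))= -800 / 43197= -0.02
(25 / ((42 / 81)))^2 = 455625 / 196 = 2324.62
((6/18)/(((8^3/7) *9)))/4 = 7/55296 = 0.00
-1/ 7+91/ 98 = 11/ 14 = 0.79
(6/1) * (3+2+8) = 78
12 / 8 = 3 / 2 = 1.50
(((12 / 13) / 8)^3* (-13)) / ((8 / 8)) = -27 / 1352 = -0.02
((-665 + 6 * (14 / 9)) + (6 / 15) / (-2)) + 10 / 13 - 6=-128914 / 195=-661.10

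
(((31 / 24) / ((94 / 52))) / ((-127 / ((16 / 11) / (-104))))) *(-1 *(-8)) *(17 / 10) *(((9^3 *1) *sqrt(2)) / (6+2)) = 128061 *sqrt(2) / 1313180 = 0.14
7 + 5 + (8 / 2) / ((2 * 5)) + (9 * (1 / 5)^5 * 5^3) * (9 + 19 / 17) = 6818 / 425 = 16.04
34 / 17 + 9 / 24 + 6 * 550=26419 / 8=3302.38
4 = 4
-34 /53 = -0.64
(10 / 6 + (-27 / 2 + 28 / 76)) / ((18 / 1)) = -1307 / 2052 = -0.64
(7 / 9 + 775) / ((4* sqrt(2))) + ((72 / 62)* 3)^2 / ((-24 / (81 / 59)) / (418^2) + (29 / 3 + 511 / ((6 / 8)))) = 13756369968 / 783173003339 + 3491* sqrt(2) / 36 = 137.16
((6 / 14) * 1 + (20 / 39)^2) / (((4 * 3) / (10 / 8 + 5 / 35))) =7363 / 91728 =0.08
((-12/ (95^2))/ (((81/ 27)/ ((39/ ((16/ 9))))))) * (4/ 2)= -351/ 18050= -0.02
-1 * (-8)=8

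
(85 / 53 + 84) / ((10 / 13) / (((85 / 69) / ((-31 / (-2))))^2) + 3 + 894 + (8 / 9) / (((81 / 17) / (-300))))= 41420586870 / 465871138069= 0.09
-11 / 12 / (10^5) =-11 / 1200000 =-0.00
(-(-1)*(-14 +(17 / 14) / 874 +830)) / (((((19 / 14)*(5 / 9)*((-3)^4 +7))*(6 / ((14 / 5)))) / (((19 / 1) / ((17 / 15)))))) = 37001727 / 384560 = 96.22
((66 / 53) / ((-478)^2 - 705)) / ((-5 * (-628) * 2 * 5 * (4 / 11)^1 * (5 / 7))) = 2541 / 3790698118000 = 0.00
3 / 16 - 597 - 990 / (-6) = -6909 / 16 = -431.81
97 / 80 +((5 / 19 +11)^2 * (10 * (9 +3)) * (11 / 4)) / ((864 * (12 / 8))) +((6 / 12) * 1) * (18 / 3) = 36.51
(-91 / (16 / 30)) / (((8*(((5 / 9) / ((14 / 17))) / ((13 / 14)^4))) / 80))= -1880.42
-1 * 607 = -607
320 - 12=308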